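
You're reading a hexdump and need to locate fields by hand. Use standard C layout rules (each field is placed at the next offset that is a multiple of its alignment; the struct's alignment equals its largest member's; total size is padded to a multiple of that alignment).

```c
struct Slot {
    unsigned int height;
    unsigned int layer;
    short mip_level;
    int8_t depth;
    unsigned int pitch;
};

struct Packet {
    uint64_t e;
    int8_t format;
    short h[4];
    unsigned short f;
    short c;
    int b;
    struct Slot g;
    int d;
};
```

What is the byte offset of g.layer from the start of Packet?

32

Slot: height at 0 (size 4, align 4) → ends 4; layer at 4 (size 4, align 4) → ends 8; mip_level at 8 (size 2, align 2) → ends 10; depth at 10 (size 1, align 1) → ends 11; pad 1 to align 4 for pitch; pitch at 12 (size 4, align 4) → ends 16; total 16 bytes, alignment 4
e at 0 (size 8, align 8) → ends 8
format at 8 (size 1, align 1) → ends 9
pad 1 to align 2 for h
h at 10 (size 8, align 2) → ends 18
f at 18 (size 2, align 2) → ends 20
c at 20 (size 2, align 2) → ends 22
pad 2 to align 4 for b
b at 24 (size 4, align 4) → ends 28
g at 28 (size 16, align 4) → ends 44
within Slot: layer at 4
28 + 4 = 32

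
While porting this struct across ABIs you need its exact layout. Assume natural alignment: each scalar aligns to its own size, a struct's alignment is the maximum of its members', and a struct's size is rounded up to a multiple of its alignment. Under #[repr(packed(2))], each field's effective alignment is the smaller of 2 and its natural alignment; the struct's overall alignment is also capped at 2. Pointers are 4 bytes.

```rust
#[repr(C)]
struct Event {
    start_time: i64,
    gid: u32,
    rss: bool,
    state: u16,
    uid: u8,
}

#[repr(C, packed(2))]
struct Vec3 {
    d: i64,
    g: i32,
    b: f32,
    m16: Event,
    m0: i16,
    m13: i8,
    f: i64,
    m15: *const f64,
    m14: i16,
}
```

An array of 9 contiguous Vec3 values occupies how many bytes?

522

Event: 0..8  start_time  (8B, 8-aligned); 8..12  gid  (4B, 4-aligned); 12..13  rss  (1B, 1-aligned); 13..14  -- padding (1B); 14..16  state  (2B, 2-aligned); 16..17  uid  (1B, 1-aligned); 17..24  -- tail padding (7B); sizeof = 24, alignof = 8
0..8  d  (8B, 2-aligned)
8..12  g  (4B, 2-aligned)
12..16  b  (4B, 2-aligned)
16..40  m16  (24B, 2-aligned)
40..42  m0  (2B, 2-aligned)
42..43  m13  (1B, 1-aligned)
43..44  -- padding (1B)
44..52  f  (8B, 2-aligned)
52..56  m15  (4B, 2-aligned)
56..58  m14  (2B, 2-aligned)
sizeof = 58, alignof = 2
array of 9: 9 × 58 = 522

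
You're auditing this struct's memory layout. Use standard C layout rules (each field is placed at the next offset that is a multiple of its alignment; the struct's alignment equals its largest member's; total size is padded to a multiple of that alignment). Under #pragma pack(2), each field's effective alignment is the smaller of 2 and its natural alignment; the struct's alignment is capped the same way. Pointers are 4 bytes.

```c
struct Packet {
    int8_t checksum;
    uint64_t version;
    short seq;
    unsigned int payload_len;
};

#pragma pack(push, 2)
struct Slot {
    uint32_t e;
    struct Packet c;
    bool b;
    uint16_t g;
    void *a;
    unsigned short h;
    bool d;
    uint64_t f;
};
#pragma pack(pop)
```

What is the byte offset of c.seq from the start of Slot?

Packet: checksum at 0 (size 1, align 1) → ends 1; pad 7 to align 8 for version; version at 8 (size 8, align 8) → ends 16; seq at 16 (size 2, align 2) → ends 18; pad 2 to align 4 for payload_len; payload_len at 20 (size 4, align 4) → ends 24; total 24 bytes, alignment 8
e at 0 (size 4, align 2) → ends 4
c at 4 (size 24, align 2) → ends 28
within Packet: seq at 16
4 + 16 = 20

20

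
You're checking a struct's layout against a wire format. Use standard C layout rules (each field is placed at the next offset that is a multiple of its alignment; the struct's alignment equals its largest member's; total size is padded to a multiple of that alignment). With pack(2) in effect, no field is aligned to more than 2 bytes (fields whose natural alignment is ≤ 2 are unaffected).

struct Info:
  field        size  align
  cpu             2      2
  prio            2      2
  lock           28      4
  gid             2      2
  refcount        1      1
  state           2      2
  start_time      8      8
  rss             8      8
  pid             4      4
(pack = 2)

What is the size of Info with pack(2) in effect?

58

@0: cpu [2B, align 2] → 2
@2: prio [2B, align 2] → 4
@4: lock [28B, align 2] → 32
@32: gid [2B, align 2] → 34
@34: refcount [1B, align 1] → 35
+1 pad (align 2)
@36: state [2B, align 2] → 38
@38: start_time [8B, align 2] → 46
@46: rss [8B, align 2] → 54
@54: pid [4B, align 2] → 58
size 58, align 2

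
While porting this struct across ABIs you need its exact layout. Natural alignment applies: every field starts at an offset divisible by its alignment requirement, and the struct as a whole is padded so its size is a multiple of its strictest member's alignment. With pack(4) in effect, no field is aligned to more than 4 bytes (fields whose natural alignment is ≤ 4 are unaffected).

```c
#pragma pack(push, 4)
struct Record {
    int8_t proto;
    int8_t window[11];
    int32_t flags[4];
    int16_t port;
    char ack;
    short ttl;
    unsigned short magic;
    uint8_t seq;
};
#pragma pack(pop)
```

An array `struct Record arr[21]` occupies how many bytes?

840

proto at 0 (size 1, align 1) → ends 1
window at 1 (size 11, align 1) → ends 12
flags at 12 (size 16, align 4) → ends 28
port at 28 (size 2, align 2) → ends 30
ack at 30 (size 1, align 1) → ends 31
pad 1 to align 2 for ttl
ttl at 32 (size 2, align 2) → ends 34
magic at 34 (size 2, align 2) → ends 36
seq at 36 (size 1, align 1) → ends 37
tail pad 3 to reach multiple of 4
total 40 bytes, alignment 4
array of 21: 21 × 40 = 840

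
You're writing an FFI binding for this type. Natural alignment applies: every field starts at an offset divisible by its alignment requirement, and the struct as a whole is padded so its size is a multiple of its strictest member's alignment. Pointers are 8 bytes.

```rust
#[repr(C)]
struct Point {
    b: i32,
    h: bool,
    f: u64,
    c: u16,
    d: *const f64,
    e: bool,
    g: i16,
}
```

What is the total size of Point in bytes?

0..4  b  (4B, 4-aligned)
4..5  h  (1B, 1-aligned)
5..8  -- padding (3B)
8..16  f  (8B, 8-aligned)
16..18  c  (2B, 2-aligned)
18..24  -- padding (6B)
24..32  d  (8B, 8-aligned)
32..33  e  (1B, 1-aligned)
33..34  -- padding (1B)
34..36  g  (2B, 2-aligned)
36..40  -- tail padding (4B)
sizeof = 40, alignof = 8

40 bytes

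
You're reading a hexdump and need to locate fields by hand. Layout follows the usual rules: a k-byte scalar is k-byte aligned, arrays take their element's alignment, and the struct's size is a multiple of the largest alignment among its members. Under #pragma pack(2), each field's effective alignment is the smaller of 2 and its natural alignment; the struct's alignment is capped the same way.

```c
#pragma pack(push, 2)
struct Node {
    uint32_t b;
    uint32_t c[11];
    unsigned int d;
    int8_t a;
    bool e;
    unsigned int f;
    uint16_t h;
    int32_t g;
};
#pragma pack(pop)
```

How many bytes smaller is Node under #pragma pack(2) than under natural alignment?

natural layout:
  0..4  b  (4B, 4-aligned)
  4..48  c  (44B, 4-aligned)
  48..52  d  (4B, 4-aligned)
  52..53  a  (1B, 1-aligned)
  53..54  e  (1B, 1-aligned)
  54..56  -- padding (2B)
  56..60  f  (4B, 4-aligned)
  60..62  h  (2B, 2-aligned)
  62..64  -- padding (2B)
  64..68  g  (4B, 4-aligned)
  sizeof = 68, alignof = 4
packed(2) layout:
  0..4  b  (4B, 2-aligned)
  4..48  c  (44B, 2-aligned)
  48..52  d  (4B, 2-aligned)
  52..53  a  (1B, 1-aligned)
  53..54  e  (1B, 1-aligned)
  54..58  f  (4B, 2-aligned)
  58..60  h  (2B, 2-aligned)
  60..64  g  (4B, 2-aligned)
  sizeof = 64, alignof = 2
68 − 64 = 4

4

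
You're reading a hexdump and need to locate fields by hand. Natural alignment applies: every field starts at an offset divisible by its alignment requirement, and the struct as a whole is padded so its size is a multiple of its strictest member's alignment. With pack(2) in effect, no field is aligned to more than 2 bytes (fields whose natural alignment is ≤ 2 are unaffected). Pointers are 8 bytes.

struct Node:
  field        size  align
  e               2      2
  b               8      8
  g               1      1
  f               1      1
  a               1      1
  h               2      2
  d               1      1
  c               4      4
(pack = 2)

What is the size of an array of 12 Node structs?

264

0..2  e  (2B, 2-aligned)
2..10  b  (8B, 2-aligned)
10..11  g  (1B, 1-aligned)
11..12  f  (1B, 1-aligned)
12..13  a  (1B, 1-aligned)
13..14  -- padding (1B)
14..16  h  (2B, 2-aligned)
16..17  d  (1B, 1-aligned)
17..18  -- padding (1B)
18..22  c  (4B, 2-aligned)
sizeof = 22, alignof = 2
array of 12: 12 × 22 = 264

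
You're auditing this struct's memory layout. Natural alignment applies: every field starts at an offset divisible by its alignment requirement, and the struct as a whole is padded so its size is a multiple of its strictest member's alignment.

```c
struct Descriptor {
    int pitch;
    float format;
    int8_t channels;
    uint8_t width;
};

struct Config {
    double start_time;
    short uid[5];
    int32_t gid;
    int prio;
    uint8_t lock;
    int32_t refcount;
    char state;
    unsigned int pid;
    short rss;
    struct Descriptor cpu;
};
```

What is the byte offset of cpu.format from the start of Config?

Descriptor: pitch at 0 (size 4, align 4) → ends 4; format at 4 (size 4, align 4) → ends 8; channels at 8 (size 1, align 1) → ends 9; width at 9 (size 1, align 1) → ends 10; tail pad 2 to reach multiple of 4; total 12 bytes, alignment 4
start_time at 0 (size 8, align 8) → ends 8
uid at 8 (size 10, align 2) → ends 18
pad 2 to align 4 for gid
gid at 20 (size 4, align 4) → ends 24
prio at 24 (size 4, align 4) → ends 28
lock at 28 (size 1, align 1) → ends 29
pad 3 to align 4 for refcount
refcount at 32 (size 4, align 4) → ends 36
state at 36 (size 1, align 1) → ends 37
pad 3 to align 4 for pid
pid at 40 (size 4, align 4) → ends 44
rss at 44 (size 2, align 2) → ends 46
pad 2 to align 4 for cpu
cpu at 48 (size 12, align 4) → ends 60
within Descriptor: format at 4
48 + 4 = 52

52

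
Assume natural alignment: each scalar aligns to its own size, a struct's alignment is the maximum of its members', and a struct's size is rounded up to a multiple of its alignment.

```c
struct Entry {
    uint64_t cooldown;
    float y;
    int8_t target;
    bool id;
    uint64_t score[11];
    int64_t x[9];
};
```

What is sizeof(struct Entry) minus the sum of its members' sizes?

2

cooldown at 0 (size 8, align 8) → ends 8
y at 8 (size 4, align 4) → ends 12
target at 12 (size 1, align 1) → ends 13
id at 13 (size 1, align 1) → ends 14
pad 2 to align 8 for score
score at 16 (size 88, align 8) → ends 104
x at 104 (size 72, align 8) → ends 176
total 176 bytes, alignment 8
data bytes 174, size 176 → padding 2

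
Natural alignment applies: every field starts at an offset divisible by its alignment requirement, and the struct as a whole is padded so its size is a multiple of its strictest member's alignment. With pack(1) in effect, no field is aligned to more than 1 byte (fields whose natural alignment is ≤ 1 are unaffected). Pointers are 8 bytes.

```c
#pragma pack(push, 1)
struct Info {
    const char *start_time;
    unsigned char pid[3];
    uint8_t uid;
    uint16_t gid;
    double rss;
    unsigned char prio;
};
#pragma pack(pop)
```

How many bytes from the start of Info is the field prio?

0..8  start_time  (8B, 1-aligned)
8..11  pid  (3B, 1-aligned)
11..12  uid  (1B, 1-aligned)
12..14  gid  (2B, 1-aligned)
14..22  rss  (8B, 1-aligned)
22..23  prio  (1B, 1-aligned)

22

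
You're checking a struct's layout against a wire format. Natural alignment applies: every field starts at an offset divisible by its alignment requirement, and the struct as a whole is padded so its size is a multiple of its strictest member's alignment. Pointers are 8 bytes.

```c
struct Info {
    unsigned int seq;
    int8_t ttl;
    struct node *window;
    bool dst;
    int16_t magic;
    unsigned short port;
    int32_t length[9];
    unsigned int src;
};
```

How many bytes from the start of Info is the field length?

24

0..4  seq  (4B, 4-aligned)
4..5  ttl  (1B, 1-aligned)
5..8  -- padding (3B)
8..16  window  (8B, 8-aligned)
16..17  dst  (1B, 1-aligned)
17..18  -- padding (1B)
18..20  magic  (2B, 2-aligned)
20..22  port  (2B, 2-aligned)
22..24  -- padding (2B)
24..60  length  (36B, 4-aligned)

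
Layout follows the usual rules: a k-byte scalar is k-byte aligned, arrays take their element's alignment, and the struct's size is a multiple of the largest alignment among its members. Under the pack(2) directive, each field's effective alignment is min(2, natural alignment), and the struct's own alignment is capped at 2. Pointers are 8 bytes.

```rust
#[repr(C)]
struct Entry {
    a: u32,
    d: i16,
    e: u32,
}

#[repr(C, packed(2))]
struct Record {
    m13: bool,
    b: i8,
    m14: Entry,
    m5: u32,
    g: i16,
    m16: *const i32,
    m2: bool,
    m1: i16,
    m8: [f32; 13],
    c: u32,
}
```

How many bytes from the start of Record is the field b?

Entry: a at 0 (size 4, align 4) → ends 4; d at 4 (size 2, align 2) → ends 6; pad 2 to align 4 for e; e at 8 (size 4, align 4) → ends 12; total 12 bytes, alignment 4
m13 at 0 (size 1, align 1) → ends 1
b at 1 (size 1, align 1) → ends 2

1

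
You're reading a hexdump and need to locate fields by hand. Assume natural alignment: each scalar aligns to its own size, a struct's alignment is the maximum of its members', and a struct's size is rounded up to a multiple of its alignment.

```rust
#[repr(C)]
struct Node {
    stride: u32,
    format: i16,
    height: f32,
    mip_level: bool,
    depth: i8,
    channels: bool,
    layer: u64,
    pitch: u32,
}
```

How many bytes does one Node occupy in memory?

32

0..4  stride  (4B, 4-aligned)
4..6  format  (2B, 2-aligned)
6..8  -- padding (2B)
8..12  height  (4B, 4-aligned)
12..13  mip_level  (1B, 1-aligned)
13..14  depth  (1B, 1-aligned)
14..15  channels  (1B, 1-aligned)
15..16  -- padding (1B)
16..24  layer  (8B, 8-aligned)
24..28  pitch  (4B, 4-aligned)
28..32  -- tail padding (4B)
sizeof = 32, alignof = 8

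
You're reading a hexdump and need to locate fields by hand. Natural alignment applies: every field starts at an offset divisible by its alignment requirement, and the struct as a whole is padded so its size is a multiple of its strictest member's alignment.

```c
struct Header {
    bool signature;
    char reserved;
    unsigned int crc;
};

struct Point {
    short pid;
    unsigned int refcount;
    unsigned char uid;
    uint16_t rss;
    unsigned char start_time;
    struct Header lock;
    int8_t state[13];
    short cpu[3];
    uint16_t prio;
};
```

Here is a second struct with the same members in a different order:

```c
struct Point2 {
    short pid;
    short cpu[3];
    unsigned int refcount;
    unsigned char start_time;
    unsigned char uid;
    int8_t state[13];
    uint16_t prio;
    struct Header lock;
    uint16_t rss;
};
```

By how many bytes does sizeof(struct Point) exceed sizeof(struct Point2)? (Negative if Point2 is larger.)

Header: @0: signature [1B, align 1] → 1; @1: reserved [1B, align 1] → 2; +2 pad (align 4); @4: crc [4B, align 4] → 8; size 8, align 4
@0: pid [2B, align 2] → 2
+2 pad (align 4)
@4: refcount [4B, align 4] → 8
@8: uid [1B, align 1] → 9
+1 pad (align 2)
@10: rss [2B, align 2] → 12
@12: start_time [1B, align 1] → 13
+3 pad (align 4)
@16: lock [8B, align 4] → 24
@24: state [13B, align 1] → 37
+1 pad (align 2)
@38: cpu [6B, align 2] → 44
@44: prio [2B, align 2] → 46
+2 tail pad (align 4)
size 48, align 4
— Point2 —
@0: pid [2B, align 2] → 2
@2: cpu [6B, align 2] → 8
@8: refcount [4B, align 4] → 12
@12: start_time [1B, align 1] → 13
@13: uid [1B, align 1] → 14
@14: state [13B, align 1] → 27
+1 pad (align 2)
@28: prio [2B, align 2] → 30
+2 pad (align 4)
@32: lock [8B, align 4] → 40
@40: rss [2B, align 2] → 42
+2 tail pad (align 4)
size 44, align 4
48 − 44 = 4

4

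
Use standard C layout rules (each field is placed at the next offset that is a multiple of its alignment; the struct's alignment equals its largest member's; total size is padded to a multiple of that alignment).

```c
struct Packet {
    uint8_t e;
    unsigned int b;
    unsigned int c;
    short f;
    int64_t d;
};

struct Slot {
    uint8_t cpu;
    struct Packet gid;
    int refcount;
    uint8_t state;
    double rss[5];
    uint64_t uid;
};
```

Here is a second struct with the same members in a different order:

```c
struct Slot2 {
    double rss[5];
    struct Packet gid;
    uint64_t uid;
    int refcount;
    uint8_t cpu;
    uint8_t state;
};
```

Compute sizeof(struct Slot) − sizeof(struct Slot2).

Packet: @0: e [1B, align 1] → 1; +3 pad (align 4); @4: b [4B, align 4] → 8; @8: c [4B, align 4] → 12; @12: f [2B, align 2] → 14; +2 pad (align 8); @16: d [8B, align 8] → 24; size 24, align 8
@0: cpu [1B, align 1] → 1
+7 pad (align 8)
@8: gid [24B, align 8] → 32
@32: refcount [4B, align 4] → 36
@36: state [1B, align 1] → 37
+3 pad (align 8)
@40: rss [40B, align 8] → 80
@80: uid [8B, align 8] → 88
size 88, align 8
— Slot2 —
@0: rss [40B, align 8] → 40
@40: gid [24B, align 8] → 64
@64: uid [8B, align 8] → 72
@72: refcount [4B, align 4] → 76
@76: cpu [1B, align 1] → 77
@77: state [1B, align 1] → 78
+2 tail pad (align 8)
size 80, align 8
88 − 80 = 8

8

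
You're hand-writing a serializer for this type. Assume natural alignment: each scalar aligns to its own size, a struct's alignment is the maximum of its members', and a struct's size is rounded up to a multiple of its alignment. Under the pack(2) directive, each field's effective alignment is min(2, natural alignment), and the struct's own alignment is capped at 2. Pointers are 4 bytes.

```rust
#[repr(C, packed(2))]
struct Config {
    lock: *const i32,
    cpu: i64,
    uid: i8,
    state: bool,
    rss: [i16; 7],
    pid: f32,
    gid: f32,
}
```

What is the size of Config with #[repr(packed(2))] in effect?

0..4  lock  (4B, 2-aligned)
4..12  cpu  (8B, 2-aligned)
12..13  uid  (1B, 1-aligned)
13..14  state  (1B, 1-aligned)
14..28  rss  (14B, 2-aligned)
28..32  pid  (4B, 2-aligned)
32..36  gid  (4B, 2-aligned)
sizeof = 36, alignof = 2

36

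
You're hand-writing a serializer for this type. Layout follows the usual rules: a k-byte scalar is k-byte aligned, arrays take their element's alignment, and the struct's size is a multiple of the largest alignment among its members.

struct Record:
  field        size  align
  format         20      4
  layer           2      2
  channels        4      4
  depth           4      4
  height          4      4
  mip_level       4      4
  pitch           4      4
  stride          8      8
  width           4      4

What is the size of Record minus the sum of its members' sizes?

0..20  format  (20B, 4-aligned)
20..22  layer  (2B, 2-aligned)
22..24  -- padding (2B)
24..28  channels  (4B, 4-aligned)
28..32  depth  (4B, 4-aligned)
32..36  height  (4B, 4-aligned)
36..40  mip_level  (4B, 4-aligned)
40..44  pitch  (4B, 4-aligned)
44..48  -- padding (4B)
48..56  stride  (8B, 8-aligned)
56..60  width  (4B, 4-aligned)
60..64  -- tail padding (4B)
sizeof = 64, alignof = 8
data bytes 54, size 64 → padding 10

10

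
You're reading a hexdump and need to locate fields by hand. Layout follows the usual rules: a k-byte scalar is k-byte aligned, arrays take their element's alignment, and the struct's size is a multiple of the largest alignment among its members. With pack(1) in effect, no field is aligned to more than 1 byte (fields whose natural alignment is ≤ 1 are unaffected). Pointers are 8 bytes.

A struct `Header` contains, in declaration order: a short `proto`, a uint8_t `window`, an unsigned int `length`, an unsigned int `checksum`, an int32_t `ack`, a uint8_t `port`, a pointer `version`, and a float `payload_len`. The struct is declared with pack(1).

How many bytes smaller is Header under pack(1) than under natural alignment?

natural layout:
  proto at 0 (size 2, align 2) → ends 2
  window at 2 (size 1, align 1) → ends 3
  pad 1 to align 4 for length
  length at 4 (size 4, align 4) → ends 8
  checksum at 8 (size 4, align 4) → ends 12
  ack at 12 (size 4, align 4) → ends 16
  port at 16 (size 1, align 1) → ends 17
  pad 7 to align 8 for version
  version at 24 (size 8, align 8) → ends 32
  payload_len at 32 (size 4, align 4) → ends 36
  tail pad 4 to reach multiple of 8
  total 40 bytes, alignment 8
packed(1) layout:
  proto at 0 (size 2, align 1) → ends 2
  window at 2 (size 1, align 1) → ends 3
  length at 3 (size 4, align 1) → ends 7
  checksum at 7 (size 4, align 1) → ends 11
  ack at 11 (size 4, align 1) → ends 15
  port at 15 (size 1, align 1) → ends 16
  version at 16 (size 8, align 1) → ends 24
  payload_len at 24 (size 4, align 1) → ends 28
  total 28 bytes, alignment 1
40 − 28 = 12

12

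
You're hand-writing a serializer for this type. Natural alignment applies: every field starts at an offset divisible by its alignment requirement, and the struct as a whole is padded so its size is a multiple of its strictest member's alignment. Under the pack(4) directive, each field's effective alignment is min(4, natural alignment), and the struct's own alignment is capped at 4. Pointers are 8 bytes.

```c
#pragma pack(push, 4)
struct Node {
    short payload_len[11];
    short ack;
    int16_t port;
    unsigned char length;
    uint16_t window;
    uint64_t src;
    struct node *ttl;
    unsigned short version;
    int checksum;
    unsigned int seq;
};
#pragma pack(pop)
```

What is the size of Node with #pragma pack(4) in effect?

0..22  payload_len  (22B, 2-aligned)
22..24  ack  (2B, 2-aligned)
24..26  port  (2B, 2-aligned)
26..27  length  (1B, 1-aligned)
27..28  -- padding (1B)
28..30  window  (2B, 2-aligned)
30..32  -- padding (2B)
32..40  src  (8B, 4-aligned)
40..48  ttl  (8B, 4-aligned)
48..50  version  (2B, 2-aligned)
50..52  -- padding (2B)
52..56  checksum  (4B, 4-aligned)
56..60  seq  (4B, 4-aligned)
sizeof = 60, alignof = 4

60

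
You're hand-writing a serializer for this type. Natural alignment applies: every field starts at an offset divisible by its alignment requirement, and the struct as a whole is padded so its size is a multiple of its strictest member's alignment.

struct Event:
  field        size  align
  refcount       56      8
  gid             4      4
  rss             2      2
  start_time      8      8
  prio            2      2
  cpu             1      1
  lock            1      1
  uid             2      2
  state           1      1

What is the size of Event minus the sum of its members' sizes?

0..56  refcount  (56B, 8-aligned)
56..60  gid  (4B, 4-aligned)
60..62  rss  (2B, 2-aligned)
62..64  -- padding (2B)
64..72  start_time  (8B, 8-aligned)
72..74  prio  (2B, 2-aligned)
74..75  cpu  (1B, 1-aligned)
75..76  lock  (1B, 1-aligned)
76..78  uid  (2B, 2-aligned)
78..79  state  (1B, 1-aligned)
79..80  -- tail padding (1B)
sizeof = 80, alignof = 8
data bytes 77, size 80 → padding 3

3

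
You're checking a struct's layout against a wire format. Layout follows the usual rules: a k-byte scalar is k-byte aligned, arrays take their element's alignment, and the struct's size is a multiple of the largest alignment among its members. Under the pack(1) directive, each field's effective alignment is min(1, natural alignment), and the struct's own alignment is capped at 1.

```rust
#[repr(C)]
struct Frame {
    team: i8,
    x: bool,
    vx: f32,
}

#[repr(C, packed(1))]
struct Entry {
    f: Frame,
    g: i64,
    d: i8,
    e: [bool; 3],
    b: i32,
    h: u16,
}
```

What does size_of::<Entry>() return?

26

Frame: @0: team [1B, align 1] → 1; @1: x [1B, align 1] → 2; +2 pad (align 4); @4: vx [4B, align 4] → 8; size 8, align 4
@0: f [8B, align 1] → 8
@8: g [8B, align 1] → 16
@16: d [1B, align 1] → 17
@17: e [3B, align 1] → 20
@20: b [4B, align 1] → 24
@24: h [2B, align 1] → 26
size 26, align 1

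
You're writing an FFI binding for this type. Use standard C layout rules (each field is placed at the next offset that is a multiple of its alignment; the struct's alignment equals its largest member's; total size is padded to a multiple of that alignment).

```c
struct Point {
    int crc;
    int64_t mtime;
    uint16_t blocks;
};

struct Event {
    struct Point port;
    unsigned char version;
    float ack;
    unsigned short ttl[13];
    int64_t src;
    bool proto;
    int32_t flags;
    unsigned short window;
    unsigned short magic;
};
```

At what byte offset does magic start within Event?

Point: 0..4  crc  (4B, 4-aligned); 4..8  -- padding (4B); 8..16  mtime  (8B, 8-aligned); 16..18  blocks  (2B, 2-aligned); 18..24  -- tail padding (6B); sizeof = 24, alignof = 8
0..24  port  (24B, 8-aligned)
24..25  version  (1B, 1-aligned)
25..28  -- padding (3B)
28..32  ack  (4B, 4-aligned)
32..58  ttl  (26B, 2-aligned)
58..64  -- padding (6B)
64..72  src  (8B, 8-aligned)
72..73  proto  (1B, 1-aligned)
73..76  -- padding (3B)
76..80  flags  (4B, 4-aligned)
80..82  window  (2B, 2-aligned)
82..84  magic  (2B, 2-aligned)

82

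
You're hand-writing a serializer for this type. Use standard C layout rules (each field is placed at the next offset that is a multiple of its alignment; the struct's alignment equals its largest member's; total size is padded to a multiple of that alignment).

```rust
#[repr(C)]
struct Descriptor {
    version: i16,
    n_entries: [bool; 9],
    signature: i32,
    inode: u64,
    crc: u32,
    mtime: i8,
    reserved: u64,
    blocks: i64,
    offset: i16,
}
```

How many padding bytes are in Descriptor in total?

10

version at 0 (size 2, align 2) → ends 2
n_entries at 2 (size 9, align 1) → ends 11
pad 1 to align 4 for signature
signature at 12 (size 4, align 4) → ends 16
inode at 16 (size 8, align 8) → ends 24
crc at 24 (size 4, align 4) → ends 28
mtime at 28 (size 1, align 1) → ends 29
pad 3 to align 8 for reserved
reserved at 32 (size 8, align 8) → ends 40
blocks at 40 (size 8, align 8) → ends 48
offset at 48 (size 2, align 2) → ends 50
tail pad 6 to reach multiple of 8
total 56 bytes, alignment 8
data bytes 46, size 56 → padding 10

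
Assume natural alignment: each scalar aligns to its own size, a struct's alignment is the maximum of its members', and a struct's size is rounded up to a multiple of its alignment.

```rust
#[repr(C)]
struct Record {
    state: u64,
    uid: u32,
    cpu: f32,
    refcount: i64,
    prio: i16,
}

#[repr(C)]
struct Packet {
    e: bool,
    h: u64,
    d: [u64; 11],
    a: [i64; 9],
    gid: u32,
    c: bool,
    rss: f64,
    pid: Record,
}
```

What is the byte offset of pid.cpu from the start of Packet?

204

Record: 0..8  state  (8B, 8-aligned); 8..12  uid  (4B, 4-aligned); 12..16  cpu  (4B, 4-aligned); 16..24  refcount  (8B, 8-aligned); 24..26  prio  (2B, 2-aligned); 26..32  -- tail padding (6B); sizeof = 32, alignof = 8
0..1  e  (1B, 1-aligned)
1..8  -- padding (7B)
8..16  h  (8B, 8-aligned)
16..104  d  (88B, 8-aligned)
104..176  a  (72B, 8-aligned)
176..180  gid  (4B, 4-aligned)
180..181  c  (1B, 1-aligned)
181..184  -- padding (3B)
184..192  rss  (8B, 8-aligned)
192..224  pid  (32B, 8-aligned)
within Record: cpu at 12
192 + 12 = 204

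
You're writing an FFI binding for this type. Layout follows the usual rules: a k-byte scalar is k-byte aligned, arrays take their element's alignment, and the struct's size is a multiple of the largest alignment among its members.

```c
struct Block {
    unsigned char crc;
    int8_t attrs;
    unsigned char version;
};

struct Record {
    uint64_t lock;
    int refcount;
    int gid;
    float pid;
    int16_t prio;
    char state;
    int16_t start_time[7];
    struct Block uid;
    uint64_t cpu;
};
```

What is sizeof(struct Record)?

Block: @0: crc [1B, align 1] → 1; @1: attrs [1B, align 1] → 2; @2: version [1B, align 1] → 3; size 3, align 1
@0: lock [8B, align 8] → 8
@8: refcount [4B, align 4] → 12
@12: gid [4B, align 4] → 16
@16: pid [4B, align 4] → 20
@20: prio [2B, align 2] → 22
@22: state [1B, align 1] → 23
+1 pad (align 2)
@24: start_time [14B, align 2] → 38
@38: uid [3B, align 1] → 41
+7 pad (align 8)
@48: cpu [8B, align 8] → 56
size 56, align 8

56 bytes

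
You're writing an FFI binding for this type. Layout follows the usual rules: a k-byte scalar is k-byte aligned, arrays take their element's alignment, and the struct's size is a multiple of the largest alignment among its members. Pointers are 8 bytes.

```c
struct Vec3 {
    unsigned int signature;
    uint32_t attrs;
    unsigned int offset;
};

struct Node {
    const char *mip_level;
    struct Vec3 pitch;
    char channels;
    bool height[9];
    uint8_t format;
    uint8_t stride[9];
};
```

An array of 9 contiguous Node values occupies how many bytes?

360

Vec3: signature at 0 (size 4, align 4) → ends 4; attrs at 4 (size 4, align 4) → ends 8; offset at 8 (size 4, align 4) → ends 12; total 12 bytes, alignment 4
mip_level at 0 (size 8, align 8) → ends 8
pitch at 8 (size 12, align 4) → ends 20
channels at 20 (size 1, align 1) → ends 21
height at 21 (size 9, align 1) → ends 30
format at 30 (size 1, align 1) → ends 31
stride at 31 (size 9, align 1) → ends 40
total 40 bytes, alignment 8
array of 9: 9 × 40 = 360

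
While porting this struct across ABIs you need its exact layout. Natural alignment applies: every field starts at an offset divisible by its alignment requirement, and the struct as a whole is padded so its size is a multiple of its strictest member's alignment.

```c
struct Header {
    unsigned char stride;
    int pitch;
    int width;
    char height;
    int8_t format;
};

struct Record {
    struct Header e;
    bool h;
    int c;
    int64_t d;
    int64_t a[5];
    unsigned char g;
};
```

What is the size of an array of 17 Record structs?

1360

Header: @0: stride [1B, align 1] → 1; +3 pad (align 4); @4: pitch [4B, align 4] → 8; @8: width [4B, align 4] → 12; @12: height [1B, align 1] → 13; @13: format [1B, align 1] → 14; +2 tail pad (align 4); size 16, align 4
@0: e [16B, align 4] → 16
@16: h [1B, align 1] → 17
+3 pad (align 4)
@20: c [4B, align 4] → 24
@24: d [8B, align 8] → 32
@32: a [40B, align 8] → 72
@72: g [1B, align 1] → 73
+7 tail pad (align 8)
size 80, align 8
array of 17: 17 × 80 = 1360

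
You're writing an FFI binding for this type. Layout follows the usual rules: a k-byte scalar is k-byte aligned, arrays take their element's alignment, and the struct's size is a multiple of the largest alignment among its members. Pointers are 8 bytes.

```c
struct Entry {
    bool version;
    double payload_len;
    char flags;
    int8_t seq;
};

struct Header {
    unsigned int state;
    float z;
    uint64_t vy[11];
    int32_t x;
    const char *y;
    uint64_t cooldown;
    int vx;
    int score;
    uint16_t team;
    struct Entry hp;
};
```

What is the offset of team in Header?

128

Entry: @0: version [1B, align 1] → 1; +7 pad (align 8); @8: payload_len [8B, align 8] → 16; @16: flags [1B, align 1] → 17; @17: seq [1B, align 1] → 18; +6 tail pad (align 8); size 24, align 8
@0: state [4B, align 4] → 4
@4: z [4B, align 4] → 8
@8: vy [88B, align 8] → 96
@96: x [4B, align 4] → 100
+4 pad (align 8)
@104: y [8B, align 8] → 112
@112: cooldown [8B, align 8] → 120
@120: vx [4B, align 4] → 124
@124: score [4B, align 4] → 128
@128: team [2B, align 2] → 130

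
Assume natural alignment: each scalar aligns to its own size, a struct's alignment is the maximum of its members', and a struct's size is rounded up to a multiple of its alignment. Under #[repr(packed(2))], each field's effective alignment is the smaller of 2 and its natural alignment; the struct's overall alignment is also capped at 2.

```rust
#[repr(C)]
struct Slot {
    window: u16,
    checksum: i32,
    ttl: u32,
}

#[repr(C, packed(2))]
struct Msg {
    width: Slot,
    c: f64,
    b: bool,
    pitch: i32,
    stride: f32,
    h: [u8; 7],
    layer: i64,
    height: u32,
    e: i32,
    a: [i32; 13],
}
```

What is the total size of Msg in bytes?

Slot: @0: window [2B, align 2] → 2; +2 pad (align 4); @4: checksum [4B, align 4] → 8; @8: ttl [4B, align 4] → 12; size 12, align 4
@0: width [12B, align 2] → 12
@12: c [8B, align 2] → 20
@20: b [1B, align 1] → 21
+1 pad (align 2)
@22: pitch [4B, align 2] → 26
@26: stride [4B, align 2] → 30
@30: h [7B, align 1] → 37
+1 pad (align 2)
@38: layer [8B, align 2] → 46
@46: height [4B, align 2] → 50
@50: e [4B, align 2] → 54
@54: a [52B, align 2] → 106
size 106, align 2

106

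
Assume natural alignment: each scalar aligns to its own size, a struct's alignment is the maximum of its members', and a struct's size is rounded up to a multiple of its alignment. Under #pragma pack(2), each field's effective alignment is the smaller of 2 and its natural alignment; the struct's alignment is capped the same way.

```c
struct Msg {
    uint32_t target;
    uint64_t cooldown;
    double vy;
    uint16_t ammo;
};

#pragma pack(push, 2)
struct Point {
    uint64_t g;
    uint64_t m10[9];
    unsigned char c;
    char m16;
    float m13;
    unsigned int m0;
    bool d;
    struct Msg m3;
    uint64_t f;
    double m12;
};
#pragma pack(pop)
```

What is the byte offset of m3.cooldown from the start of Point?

Msg: 0..4  target  (4B, 4-aligned); 4..8  -- padding (4B); 8..16  cooldown  (8B, 8-aligned); 16..24  vy  (8B, 8-aligned); 24..26  ammo  (2B, 2-aligned); 26..32  -- tail padding (6B); sizeof = 32, alignof = 8
0..8  g  (8B, 2-aligned)
8..80  m10  (72B, 2-aligned)
80..81  c  (1B, 1-aligned)
81..82  m16  (1B, 1-aligned)
82..86  m13  (4B, 2-aligned)
86..90  m0  (4B, 2-aligned)
90..91  d  (1B, 1-aligned)
91..92  -- padding (1B)
92..124  m3  (32B, 2-aligned)
within Msg: cooldown at 8
92 + 8 = 100

100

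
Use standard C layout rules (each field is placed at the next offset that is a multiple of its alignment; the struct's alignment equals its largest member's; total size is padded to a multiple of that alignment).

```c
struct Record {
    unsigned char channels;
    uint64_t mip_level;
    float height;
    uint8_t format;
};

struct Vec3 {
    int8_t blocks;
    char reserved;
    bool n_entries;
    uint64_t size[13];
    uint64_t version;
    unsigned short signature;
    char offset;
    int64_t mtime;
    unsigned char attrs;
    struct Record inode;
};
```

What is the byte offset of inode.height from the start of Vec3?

Record: channels at 0 (size 1, align 1) → ends 1; pad 7 to align 8 for mip_level; mip_level at 8 (size 8, align 8) → ends 16; height at 16 (size 4, align 4) → ends 20; format at 20 (size 1, align 1) → ends 21; tail pad 3 to reach multiple of 8; total 24 bytes, alignment 8
blocks at 0 (size 1, align 1) → ends 1
reserved at 1 (size 1, align 1) → ends 2
n_entries at 2 (size 1, align 1) → ends 3
pad 5 to align 8 for size
size at 8 (size 104, align 8) → ends 112
version at 112 (size 8, align 8) → ends 120
signature at 120 (size 2, align 2) → ends 122
offset at 122 (size 1, align 1) → ends 123
pad 5 to align 8 for mtime
mtime at 128 (size 8, align 8) → ends 136
attrs at 136 (size 1, align 1) → ends 137
pad 7 to align 8 for inode
inode at 144 (size 24, align 8) → ends 168
within Record: height at 16
144 + 16 = 160

160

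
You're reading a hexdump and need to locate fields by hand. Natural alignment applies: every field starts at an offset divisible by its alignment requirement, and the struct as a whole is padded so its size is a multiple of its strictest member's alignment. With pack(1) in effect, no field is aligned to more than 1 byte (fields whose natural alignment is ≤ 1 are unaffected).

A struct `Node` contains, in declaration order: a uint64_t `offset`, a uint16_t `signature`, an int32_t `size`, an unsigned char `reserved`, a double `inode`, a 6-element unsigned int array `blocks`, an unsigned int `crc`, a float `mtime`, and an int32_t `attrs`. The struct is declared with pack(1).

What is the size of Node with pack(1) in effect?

@0: offset [8B, align 1] → 8
@8: signature [2B, align 1] → 10
@10: size [4B, align 1] → 14
@14: reserved [1B, align 1] → 15
@15: inode [8B, align 1] → 23
@23: blocks [24B, align 1] → 47
@47: crc [4B, align 1] → 51
@51: mtime [4B, align 1] → 55
@55: attrs [4B, align 1] → 59
size 59, align 1

59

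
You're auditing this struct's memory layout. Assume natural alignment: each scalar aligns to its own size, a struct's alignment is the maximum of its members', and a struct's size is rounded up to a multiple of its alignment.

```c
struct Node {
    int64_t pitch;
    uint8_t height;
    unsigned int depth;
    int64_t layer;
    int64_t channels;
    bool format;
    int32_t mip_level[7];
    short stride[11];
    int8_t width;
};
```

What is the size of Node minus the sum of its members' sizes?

7

0..8  pitch  (8B, 8-aligned)
8..9  height  (1B, 1-aligned)
9..12  -- padding (3B)
12..16  depth  (4B, 4-aligned)
16..24  layer  (8B, 8-aligned)
24..32  channels  (8B, 8-aligned)
32..33  format  (1B, 1-aligned)
33..36  -- padding (3B)
36..64  mip_level  (28B, 4-aligned)
64..86  stride  (22B, 2-aligned)
86..87  width  (1B, 1-aligned)
87..88  -- tail padding (1B)
sizeof = 88, alignof = 8
data bytes 81, size 88 → padding 7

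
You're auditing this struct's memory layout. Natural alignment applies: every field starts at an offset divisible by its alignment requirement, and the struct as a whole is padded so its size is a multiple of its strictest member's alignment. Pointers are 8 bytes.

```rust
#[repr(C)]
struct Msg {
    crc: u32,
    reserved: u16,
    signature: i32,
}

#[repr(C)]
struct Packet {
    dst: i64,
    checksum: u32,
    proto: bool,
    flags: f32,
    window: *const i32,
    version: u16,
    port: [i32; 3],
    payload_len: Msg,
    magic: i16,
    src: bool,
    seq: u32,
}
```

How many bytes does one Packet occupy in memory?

72

Msg: 0..4  crc  (4B, 4-aligned); 4..6  reserved  (2B, 2-aligned); 6..8  -- padding (2B); 8..12  signature  (4B, 4-aligned); sizeof = 12, alignof = 4
0..8  dst  (8B, 8-aligned)
8..12  checksum  (4B, 4-aligned)
12..13  proto  (1B, 1-aligned)
13..16  -- padding (3B)
16..20  flags  (4B, 4-aligned)
20..24  -- padding (4B)
24..32  window  (8B, 8-aligned)
32..34  version  (2B, 2-aligned)
34..36  -- padding (2B)
36..48  port  (12B, 4-aligned)
48..60  payload_len  (12B, 4-aligned)
60..62  magic  (2B, 2-aligned)
62..63  src  (1B, 1-aligned)
63..64  -- padding (1B)
64..68  seq  (4B, 4-aligned)
68..72  -- tail padding (4B)
sizeof = 72, alignof = 8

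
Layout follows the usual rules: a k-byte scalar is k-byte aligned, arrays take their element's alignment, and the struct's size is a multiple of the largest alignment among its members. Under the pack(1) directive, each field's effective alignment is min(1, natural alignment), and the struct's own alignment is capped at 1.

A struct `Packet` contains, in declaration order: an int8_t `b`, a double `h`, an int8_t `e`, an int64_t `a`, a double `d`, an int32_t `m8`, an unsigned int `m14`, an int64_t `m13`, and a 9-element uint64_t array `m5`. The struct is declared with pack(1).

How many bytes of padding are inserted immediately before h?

0

b at 0 (size 1, align 1) → ends 1
h at 1 (size 8, align 1) → ends 9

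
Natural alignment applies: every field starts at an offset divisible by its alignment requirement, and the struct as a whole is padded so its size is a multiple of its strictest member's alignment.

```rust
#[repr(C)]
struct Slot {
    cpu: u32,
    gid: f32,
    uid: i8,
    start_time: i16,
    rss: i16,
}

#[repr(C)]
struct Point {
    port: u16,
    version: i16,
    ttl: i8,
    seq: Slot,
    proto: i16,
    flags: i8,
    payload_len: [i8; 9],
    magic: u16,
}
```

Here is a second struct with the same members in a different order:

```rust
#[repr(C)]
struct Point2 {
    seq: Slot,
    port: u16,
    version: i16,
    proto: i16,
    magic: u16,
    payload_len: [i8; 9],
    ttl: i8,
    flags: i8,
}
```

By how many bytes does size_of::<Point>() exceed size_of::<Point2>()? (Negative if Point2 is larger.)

4

Slot: 0..4  cpu  (4B, 4-aligned); 4..8  gid  (4B, 4-aligned); 8..9  uid  (1B, 1-aligned); 9..10  -- padding (1B); 10..12  start_time  (2B, 2-aligned); 12..14  rss  (2B, 2-aligned); 14..16  -- tail padding (2B); sizeof = 16, alignof = 4
0..2  port  (2B, 2-aligned)
2..4  version  (2B, 2-aligned)
4..5  ttl  (1B, 1-aligned)
5..8  -- padding (3B)
8..24  seq  (16B, 4-aligned)
24..26  proto  (2B, 2-aligned)
26..27  flags  (1B, 1-aligned)
27..36  payload_len  (9B, 1-aligned)
36..38  magic  (2B, 2-aligned)
38..40  -- tail padding (2B)
sizeof = 40, alignof = 4
— Point2 —
0..16  seq  (16B, 4-aligned)
16..18  port  (2B, 2-aligned)
18..20  version  (2B, 2-aligned)
20..22  proto  (2B, 2-aligned)
22..24  magic  (2B, 2-aligned)
24..33  payload_len  (9B, 1-aligned)
33..34  ttl  (1B, 1-aligned)
34..35  flags  (1B, 1-aligned)
35..36  -- tail padding (1B)
sizeof = 36, alignof = 4
40 − 36 = 4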